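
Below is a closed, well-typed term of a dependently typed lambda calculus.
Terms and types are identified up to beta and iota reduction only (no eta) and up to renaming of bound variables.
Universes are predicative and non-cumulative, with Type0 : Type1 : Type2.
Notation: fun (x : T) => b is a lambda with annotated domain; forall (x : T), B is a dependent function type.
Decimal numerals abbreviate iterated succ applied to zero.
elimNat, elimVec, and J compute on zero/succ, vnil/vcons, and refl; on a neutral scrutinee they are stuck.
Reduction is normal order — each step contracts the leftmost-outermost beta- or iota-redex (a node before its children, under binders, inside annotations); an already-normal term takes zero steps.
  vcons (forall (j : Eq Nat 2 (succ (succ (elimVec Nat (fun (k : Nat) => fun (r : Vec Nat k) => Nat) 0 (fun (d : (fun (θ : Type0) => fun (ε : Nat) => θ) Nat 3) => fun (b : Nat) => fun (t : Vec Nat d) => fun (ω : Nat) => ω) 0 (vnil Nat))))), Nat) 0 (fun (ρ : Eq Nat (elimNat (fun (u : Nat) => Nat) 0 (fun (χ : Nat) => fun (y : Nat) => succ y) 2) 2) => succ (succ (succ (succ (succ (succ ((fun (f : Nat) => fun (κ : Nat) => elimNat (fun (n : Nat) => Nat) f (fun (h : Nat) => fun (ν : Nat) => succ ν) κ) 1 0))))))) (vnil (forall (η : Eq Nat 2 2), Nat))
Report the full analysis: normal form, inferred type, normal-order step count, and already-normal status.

resulting normal form:
  vcons (forall (j : Eq Nat 2 2), Nat) 0 (fun (k : Eq Nat 2 2) => 7) (vnil (forall (r : Eq Nat 2 2), Nat))
type:
  Vec (forall (j : Eq Nat 2 2), Nat) 1
steps to reach normal form (normal order): 11
started in normal form: no
first contracted redex: an elimVec iota-redex


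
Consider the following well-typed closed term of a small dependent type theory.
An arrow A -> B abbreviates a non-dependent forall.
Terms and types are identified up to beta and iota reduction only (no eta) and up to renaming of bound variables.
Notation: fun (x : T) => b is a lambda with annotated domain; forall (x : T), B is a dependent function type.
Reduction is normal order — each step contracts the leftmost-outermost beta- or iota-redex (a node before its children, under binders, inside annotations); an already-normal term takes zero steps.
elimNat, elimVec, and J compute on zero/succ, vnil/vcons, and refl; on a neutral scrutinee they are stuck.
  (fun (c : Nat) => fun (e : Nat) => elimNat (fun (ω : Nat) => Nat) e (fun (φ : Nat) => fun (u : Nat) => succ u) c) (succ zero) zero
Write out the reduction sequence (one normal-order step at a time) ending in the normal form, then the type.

reduction (normal order):
  (fun (c : Nat) => fun (e : Nat) => elimNat (fun (ω : Nat) => Nat) e (fun (φ : Nat) => fun (u : Nat) => succ u) c) (succ zero) zero
  ~> (fun (c : Nat) => elimNat (fun (e : Nat) => Nat) c (fun (ω : Nat) => fun (φ : Nat) => succ φ) (succ zero)) zero
  ~> elimNat (fun (c : Nat) => Nat) zero (fun (e : Nat) => fun (ω : Nat) => succ ω) (succ zero)
  ~> (fun (c : Nat) => fun (e : Nat) => succ e) zero (elimNat (fun (ω : Nat) => Nat) zero (fun (φ : Nat) => fun (u : Nat) => succ u) zero)
  ~> (fun (c : Nat) => succ c) (elimNat (fun (e : Nat) => Nat) zero (fun (ω : Nat) => fun (φ : Nat) => succ φ) zero)
  ~> succ (elimNat (fun (c : Nat) => Nat) zero (fun (e : Nat) => fun (ω : Nat) => succ ω) zero)
  ~> succ zero
the term's type:
  Nat


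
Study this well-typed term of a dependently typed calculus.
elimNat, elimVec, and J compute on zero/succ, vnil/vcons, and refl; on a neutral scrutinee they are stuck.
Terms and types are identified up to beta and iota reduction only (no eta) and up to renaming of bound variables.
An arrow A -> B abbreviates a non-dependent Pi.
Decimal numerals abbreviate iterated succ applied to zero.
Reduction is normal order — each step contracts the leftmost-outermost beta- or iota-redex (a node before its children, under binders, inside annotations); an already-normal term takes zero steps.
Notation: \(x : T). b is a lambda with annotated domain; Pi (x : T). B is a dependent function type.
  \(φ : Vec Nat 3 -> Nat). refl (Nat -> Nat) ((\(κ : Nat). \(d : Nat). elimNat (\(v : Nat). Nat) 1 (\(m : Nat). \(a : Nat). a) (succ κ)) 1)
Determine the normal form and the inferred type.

normal form:
  \(φ : Vec Nat 3 -> Nat). refl (Nat -> Nat) (\(κ : Nat). 1)
type:
  (Vec Nat 3 -> Nat) -> Eq (Nat -> Nat) (\(φ : Nat). 1) (\(κ : Nat). 1)
observation: 8 normal-order steps separate the term from its normal form.


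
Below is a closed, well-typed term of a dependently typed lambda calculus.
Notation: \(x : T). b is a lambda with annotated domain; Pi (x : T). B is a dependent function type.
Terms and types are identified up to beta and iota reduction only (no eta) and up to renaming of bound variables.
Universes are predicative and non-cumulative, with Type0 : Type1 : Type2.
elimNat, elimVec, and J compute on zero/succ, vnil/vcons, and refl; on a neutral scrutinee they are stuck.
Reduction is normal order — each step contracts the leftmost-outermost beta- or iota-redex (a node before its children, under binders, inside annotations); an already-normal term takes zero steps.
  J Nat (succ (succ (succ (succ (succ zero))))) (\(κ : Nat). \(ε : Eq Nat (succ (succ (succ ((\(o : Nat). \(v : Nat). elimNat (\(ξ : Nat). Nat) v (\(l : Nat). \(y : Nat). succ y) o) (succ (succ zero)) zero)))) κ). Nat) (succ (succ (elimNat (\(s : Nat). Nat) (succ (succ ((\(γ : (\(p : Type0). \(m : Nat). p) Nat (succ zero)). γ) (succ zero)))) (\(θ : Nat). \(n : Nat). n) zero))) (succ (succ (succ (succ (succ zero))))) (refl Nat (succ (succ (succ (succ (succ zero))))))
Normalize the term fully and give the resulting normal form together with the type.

resulting normal form:
  succ (succ (succ (succ (succ zero))))
the term's type:
  Nat
observation: the first redex contracted is a J iota-redex; the normal form is reached in 3 normal-order steps.


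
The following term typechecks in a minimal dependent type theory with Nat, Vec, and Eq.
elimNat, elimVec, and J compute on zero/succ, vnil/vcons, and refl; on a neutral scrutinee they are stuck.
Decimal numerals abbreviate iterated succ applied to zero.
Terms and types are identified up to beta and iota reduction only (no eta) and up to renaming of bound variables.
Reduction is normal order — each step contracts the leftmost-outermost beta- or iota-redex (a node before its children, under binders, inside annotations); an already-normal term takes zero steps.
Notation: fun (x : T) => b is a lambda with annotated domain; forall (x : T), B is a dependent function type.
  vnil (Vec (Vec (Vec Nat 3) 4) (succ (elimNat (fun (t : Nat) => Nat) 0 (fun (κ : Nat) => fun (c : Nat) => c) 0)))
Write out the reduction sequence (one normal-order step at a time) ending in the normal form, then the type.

normal-order reduction:
  vnil (Vec (Vec (Vec Nat 3) 4) (succ (elimNat (fun (t : Nat) => Nat) 0 (fun (κ : Nat) => fun (c : Nat) => c) 0)))
  ~> vnil (Vec (Vec (Vec Nat 3) 4) 1)
type:
  Vec (Vec (Vec (Vec Nat 3) 4) 1) 0


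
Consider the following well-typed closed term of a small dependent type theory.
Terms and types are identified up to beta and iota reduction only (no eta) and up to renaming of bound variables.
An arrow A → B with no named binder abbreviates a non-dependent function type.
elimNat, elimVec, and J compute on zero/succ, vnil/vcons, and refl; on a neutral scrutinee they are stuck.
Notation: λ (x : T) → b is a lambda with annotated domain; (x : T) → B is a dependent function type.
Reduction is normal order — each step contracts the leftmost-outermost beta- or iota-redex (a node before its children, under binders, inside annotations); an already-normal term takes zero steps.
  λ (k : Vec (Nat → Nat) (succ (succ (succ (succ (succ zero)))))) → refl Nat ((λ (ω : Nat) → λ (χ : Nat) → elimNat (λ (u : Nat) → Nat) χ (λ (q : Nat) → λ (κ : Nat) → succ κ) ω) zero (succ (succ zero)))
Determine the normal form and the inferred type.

reduced normal form:
  λ (k : Vec (Nat → Nat) (succ (succ (succ (succ (succ zero)))))) → refl Nat (succ (succ zero))
type:
  Vec (Nat → Nat) (succ (succ (succ (succ (succ zero))))) → Eq Nat (succ (succ zero)) (succ (succ zero))
observation: 3 normal-order steps separate the term from its normal form.


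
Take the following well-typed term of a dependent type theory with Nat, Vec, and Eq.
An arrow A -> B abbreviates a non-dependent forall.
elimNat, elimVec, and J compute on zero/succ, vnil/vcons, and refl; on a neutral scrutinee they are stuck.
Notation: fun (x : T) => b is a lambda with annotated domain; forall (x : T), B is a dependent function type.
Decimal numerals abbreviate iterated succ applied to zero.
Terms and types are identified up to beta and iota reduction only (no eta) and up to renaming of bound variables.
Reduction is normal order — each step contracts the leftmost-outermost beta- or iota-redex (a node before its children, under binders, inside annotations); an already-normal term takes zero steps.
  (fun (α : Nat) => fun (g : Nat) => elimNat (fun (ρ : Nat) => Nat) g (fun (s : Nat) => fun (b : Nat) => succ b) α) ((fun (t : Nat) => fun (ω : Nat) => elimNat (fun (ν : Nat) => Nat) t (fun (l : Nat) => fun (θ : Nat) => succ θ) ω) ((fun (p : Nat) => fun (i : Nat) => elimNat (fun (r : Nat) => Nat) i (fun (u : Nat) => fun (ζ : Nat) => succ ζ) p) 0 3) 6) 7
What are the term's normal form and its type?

normal form:
  16
the term's type:
  Nat
observation: 54 normal-order steps normalize the term, beginning with a beta-redex.


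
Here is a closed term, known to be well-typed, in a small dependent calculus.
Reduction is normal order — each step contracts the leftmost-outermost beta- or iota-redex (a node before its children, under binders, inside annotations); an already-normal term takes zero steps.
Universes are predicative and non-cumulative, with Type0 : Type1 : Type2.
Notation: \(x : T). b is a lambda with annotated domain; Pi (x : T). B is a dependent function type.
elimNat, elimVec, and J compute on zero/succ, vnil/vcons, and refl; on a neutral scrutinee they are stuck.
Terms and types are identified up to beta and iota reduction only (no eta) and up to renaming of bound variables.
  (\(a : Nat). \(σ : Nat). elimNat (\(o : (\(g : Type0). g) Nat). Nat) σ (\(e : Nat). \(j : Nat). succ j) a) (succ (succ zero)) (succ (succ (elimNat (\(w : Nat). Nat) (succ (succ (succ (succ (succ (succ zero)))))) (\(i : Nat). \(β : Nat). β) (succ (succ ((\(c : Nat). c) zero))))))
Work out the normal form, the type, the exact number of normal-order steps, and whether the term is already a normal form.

reduced normal form:
  succ (succ (succ (succ (succ (succ (succ (succ (succ (succ zero)))))))))
inferred type:
  Nat
reduction steps (normal order): 17
already normal: no
first redex: a beta-redex


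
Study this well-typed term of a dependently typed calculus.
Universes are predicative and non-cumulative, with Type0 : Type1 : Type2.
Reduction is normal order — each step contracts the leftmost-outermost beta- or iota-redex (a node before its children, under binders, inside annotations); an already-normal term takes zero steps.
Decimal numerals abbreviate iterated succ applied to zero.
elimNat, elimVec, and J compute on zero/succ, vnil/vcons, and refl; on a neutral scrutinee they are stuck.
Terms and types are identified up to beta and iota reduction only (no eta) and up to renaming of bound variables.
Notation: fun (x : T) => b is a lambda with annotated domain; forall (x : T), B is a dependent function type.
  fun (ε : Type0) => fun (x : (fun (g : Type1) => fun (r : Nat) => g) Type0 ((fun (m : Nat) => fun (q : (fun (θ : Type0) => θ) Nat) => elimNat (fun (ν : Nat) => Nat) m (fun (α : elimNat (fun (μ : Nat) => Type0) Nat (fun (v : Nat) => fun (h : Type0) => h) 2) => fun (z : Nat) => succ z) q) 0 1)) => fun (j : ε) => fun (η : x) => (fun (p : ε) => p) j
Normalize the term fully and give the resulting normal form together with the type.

normal form:
  fun (ε : Type0) => fun (x : Type0) => fun (g : ε) => fun (r : x) => g
type:
  forall (ε : Type0), forall (x : Type0), forall (g : ε), forall (r : x), ε


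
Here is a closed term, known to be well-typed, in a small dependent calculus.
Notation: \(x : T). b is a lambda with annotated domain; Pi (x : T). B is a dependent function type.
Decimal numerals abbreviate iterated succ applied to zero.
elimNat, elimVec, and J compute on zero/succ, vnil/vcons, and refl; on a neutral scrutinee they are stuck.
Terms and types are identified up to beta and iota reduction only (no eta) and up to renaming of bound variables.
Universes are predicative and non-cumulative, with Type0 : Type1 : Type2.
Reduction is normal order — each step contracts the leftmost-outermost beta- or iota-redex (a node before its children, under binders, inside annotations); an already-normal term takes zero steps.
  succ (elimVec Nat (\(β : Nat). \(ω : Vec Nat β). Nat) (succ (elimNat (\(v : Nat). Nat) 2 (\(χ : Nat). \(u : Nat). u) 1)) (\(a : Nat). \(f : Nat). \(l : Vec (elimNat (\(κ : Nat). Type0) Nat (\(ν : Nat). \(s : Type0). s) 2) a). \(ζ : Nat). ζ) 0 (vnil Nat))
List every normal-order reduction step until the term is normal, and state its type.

reduction (normal order):
  succ (elimVec Nat (\(β : Nat). \(ω : Vec Nat β). Nat) (succ (elimNat (\(v : Nat). Nat) 2 (\(χ : Nat). \(u : Nat). u) 1)) (\(a : Nat). \(f : Nat). \(l : Vec (elimNat (\(κ : Nat). Type0) Nat (\(ν : Nat). \(s : Type0). s) 2) a). \(ζ : Nat). ζ) 0 (vnil Nat))
  ~> succ (succ (elimNat (\(β : Nat). Nat) 2 (\(ω : Nat). \(v : Nat). v) 1))
  ~> succ (succ ((\(β : Nat). \(ω : Nat). ω) 0 (elimNat (\(v : Nat). Nat) 2 (\(χ : Nat). \(u : Nat). u) 0)))
  ~> succ (succ ((\(β : Nat). β) (elimNat (\(ω : Nat). Nat) 2 (\(v : Nat). \(χ : Nat). χ) 0)))
  ~> succ (succ (elimNat (\(β : Nat). Nat) 2 (\(ω : Nat). \(v : Nat). v) 0))
  ~> 4
inferred type:
  Nat


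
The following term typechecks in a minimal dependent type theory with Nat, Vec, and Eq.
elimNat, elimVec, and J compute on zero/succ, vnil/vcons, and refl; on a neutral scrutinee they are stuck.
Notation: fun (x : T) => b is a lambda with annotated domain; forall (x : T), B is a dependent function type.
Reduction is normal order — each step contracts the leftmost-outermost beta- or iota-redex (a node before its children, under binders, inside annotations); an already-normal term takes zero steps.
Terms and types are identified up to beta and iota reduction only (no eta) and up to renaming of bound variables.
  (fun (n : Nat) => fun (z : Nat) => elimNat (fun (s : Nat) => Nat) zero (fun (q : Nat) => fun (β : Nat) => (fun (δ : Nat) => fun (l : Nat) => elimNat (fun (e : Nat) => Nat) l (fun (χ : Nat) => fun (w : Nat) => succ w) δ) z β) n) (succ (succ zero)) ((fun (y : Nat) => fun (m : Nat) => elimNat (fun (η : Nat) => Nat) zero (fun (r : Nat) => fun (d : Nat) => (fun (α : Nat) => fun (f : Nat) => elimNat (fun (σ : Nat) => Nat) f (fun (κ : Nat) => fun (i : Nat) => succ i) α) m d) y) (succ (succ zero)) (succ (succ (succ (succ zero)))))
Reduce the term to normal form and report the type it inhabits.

resulting normal form:
  succ (succ (succ (succ (succ (succ (succ (succ (succ (succ (succ (succ (succ (succ (succ (succ zero)))))))))))))))
the term's type:
  Nat


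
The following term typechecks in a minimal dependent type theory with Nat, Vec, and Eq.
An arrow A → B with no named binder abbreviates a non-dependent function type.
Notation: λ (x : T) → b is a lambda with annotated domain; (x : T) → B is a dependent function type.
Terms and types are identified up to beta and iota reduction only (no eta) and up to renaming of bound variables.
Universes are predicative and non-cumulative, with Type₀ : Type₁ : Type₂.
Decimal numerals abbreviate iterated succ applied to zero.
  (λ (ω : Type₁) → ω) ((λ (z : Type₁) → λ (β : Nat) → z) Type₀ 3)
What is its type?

the term's type:
  Type₁


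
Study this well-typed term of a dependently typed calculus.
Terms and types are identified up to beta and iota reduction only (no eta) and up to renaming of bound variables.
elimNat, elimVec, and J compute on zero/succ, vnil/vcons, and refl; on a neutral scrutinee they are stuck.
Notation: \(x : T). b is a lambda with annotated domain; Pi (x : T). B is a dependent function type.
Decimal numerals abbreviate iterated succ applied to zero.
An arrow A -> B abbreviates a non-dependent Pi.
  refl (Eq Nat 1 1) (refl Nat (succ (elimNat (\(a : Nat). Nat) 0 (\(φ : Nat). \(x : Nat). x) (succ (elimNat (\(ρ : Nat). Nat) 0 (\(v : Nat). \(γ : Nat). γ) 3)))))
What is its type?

inferred type:
  Eq (Eq Nat 1 1) (refl Nat 1) (refl Nat 1)


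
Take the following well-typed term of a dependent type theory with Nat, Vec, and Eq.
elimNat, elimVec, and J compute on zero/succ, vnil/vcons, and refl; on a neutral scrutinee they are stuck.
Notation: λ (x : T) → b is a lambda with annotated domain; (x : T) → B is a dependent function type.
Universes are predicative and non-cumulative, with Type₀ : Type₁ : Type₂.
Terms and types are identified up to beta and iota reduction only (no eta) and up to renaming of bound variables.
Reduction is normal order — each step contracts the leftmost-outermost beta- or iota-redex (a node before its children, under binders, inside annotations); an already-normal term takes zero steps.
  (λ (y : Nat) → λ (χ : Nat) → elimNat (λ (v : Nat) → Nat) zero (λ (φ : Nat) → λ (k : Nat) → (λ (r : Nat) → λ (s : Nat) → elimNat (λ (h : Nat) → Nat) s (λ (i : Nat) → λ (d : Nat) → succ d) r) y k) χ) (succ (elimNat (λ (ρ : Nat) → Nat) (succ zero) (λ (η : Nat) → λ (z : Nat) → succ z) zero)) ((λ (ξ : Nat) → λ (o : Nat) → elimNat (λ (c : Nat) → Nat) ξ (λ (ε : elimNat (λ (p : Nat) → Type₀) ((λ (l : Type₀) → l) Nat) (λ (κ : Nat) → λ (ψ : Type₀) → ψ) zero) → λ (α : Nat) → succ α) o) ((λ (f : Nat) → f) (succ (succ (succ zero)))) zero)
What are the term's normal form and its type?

resulting normal form:
  succ (succ (succ (succ (succ (succ zero)))))
type:
  Nat
observation: the first redex contracted is a beta-redex; the normal form is reached in 26 normal-order steps.


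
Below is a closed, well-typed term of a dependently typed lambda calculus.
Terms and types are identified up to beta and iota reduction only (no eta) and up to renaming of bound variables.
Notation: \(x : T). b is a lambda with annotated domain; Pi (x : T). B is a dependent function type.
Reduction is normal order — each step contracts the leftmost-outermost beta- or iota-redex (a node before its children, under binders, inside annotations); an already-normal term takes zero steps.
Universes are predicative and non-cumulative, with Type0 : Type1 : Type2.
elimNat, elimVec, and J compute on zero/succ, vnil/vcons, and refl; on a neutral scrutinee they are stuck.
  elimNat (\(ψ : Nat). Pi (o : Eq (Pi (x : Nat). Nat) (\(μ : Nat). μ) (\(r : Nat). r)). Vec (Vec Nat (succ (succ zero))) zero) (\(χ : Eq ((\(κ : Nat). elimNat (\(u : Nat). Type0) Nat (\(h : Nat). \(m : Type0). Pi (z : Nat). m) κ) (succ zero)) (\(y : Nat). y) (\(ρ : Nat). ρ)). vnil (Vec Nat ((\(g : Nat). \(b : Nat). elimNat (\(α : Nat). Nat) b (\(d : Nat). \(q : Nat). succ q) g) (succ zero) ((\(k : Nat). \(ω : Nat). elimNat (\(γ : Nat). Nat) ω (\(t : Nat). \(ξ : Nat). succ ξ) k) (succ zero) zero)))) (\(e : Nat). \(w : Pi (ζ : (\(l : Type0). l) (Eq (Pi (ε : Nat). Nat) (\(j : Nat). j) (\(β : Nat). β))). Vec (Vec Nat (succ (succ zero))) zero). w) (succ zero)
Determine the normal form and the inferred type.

normal form:
  \(ψ : Eq (Pi (o : Nat). Nat) (\(x : Nat). x) (\(μ : Nat). μ)). vnil (Vec Nat (succ (succ zero)))
the term's type:
  Pi (ψ : Eq (Pi (o : Nat). Nat) (\(x : Nat). x) (\(μ : Nat). μ)). Vec (Vec Nat (succ (succ zero))) zero


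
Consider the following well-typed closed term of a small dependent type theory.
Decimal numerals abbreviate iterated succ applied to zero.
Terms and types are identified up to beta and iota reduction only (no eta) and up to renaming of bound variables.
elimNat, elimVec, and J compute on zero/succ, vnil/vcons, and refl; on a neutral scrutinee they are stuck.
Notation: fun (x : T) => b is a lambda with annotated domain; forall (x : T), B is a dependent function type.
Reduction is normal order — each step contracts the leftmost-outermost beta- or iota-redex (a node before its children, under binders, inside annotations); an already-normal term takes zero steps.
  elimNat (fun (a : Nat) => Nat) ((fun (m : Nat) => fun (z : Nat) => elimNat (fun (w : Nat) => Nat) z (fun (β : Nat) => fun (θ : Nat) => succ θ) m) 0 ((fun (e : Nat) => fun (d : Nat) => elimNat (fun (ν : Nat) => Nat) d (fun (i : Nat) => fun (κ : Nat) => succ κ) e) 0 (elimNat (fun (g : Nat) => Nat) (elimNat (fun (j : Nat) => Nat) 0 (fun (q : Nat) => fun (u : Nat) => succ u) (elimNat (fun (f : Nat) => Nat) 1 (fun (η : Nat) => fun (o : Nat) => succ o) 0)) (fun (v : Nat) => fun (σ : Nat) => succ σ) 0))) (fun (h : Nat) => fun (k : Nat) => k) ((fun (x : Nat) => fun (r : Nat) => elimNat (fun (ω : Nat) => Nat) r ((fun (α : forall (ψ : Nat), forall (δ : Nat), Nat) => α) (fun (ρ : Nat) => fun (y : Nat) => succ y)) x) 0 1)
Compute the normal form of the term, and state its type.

reduced normal form:
  1
type:
  Nat


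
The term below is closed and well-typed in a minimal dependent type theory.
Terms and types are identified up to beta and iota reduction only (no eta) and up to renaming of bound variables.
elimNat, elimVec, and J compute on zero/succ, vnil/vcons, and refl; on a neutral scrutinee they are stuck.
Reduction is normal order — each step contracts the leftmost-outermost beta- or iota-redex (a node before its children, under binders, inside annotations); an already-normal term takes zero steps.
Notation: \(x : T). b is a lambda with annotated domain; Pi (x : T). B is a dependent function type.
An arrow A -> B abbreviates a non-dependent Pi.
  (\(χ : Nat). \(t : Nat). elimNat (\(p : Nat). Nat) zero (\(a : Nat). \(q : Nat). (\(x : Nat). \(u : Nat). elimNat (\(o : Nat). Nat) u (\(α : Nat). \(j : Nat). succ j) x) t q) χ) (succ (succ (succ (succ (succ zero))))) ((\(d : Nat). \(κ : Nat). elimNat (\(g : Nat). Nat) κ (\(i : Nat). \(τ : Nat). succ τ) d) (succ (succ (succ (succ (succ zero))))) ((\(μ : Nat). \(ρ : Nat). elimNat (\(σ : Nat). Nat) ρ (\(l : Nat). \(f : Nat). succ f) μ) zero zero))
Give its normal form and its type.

reduced normal form:
  succ (succ (succ (succ (succ (succ (succ (succ (succ (succ (succ (succ (succ (succ (succ (succ (succ (succ (succ (succ (succ (succ (succ (succ (succ zero))))))))))))))))))))))))
the term's type:
  Nat
observation: 213 normal-order steps separate the term from its normal form.


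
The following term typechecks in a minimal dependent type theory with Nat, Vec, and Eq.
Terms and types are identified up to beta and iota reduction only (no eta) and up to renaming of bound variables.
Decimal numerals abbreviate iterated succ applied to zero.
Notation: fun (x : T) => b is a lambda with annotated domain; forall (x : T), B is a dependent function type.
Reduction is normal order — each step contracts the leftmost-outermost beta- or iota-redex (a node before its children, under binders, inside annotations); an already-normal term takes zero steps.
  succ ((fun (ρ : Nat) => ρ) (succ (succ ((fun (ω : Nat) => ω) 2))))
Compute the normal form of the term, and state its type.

normal form:
  5
the term's type:
  Nat
observation: the first redex contracted is a beta-redex; the normal form is reached in 2 normal-order steps.


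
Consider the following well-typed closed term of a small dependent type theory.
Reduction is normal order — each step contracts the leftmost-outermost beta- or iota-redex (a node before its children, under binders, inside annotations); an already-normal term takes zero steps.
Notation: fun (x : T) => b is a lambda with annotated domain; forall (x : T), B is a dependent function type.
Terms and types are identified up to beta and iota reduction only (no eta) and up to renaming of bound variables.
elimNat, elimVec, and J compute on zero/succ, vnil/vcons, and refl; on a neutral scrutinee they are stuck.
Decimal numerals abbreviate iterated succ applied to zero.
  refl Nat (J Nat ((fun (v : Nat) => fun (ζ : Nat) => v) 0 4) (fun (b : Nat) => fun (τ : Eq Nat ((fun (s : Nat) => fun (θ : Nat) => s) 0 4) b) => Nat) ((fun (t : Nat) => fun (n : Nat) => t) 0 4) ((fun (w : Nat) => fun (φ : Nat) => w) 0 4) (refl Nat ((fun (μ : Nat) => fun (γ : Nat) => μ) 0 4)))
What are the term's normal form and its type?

normal form:
  refl Nat 0
inferred type:
  Eq Nat 0 0


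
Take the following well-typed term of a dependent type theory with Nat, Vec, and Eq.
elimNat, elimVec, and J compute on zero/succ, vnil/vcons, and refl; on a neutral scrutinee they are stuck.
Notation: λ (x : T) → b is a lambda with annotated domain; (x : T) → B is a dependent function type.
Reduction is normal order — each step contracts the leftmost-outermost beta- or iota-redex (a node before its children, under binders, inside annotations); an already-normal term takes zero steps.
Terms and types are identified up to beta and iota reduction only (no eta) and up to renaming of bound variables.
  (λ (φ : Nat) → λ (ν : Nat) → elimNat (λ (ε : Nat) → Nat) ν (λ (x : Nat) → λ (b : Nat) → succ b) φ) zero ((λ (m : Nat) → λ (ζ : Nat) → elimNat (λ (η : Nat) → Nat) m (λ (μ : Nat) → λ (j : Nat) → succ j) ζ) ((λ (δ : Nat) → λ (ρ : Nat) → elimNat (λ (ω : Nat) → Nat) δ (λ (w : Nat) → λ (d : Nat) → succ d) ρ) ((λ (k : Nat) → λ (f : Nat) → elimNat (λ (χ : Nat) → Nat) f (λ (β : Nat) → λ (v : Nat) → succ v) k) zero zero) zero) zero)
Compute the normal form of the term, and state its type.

normal form:
  zero
the term's type:
  Nat
observation: 12 normal-order steps normalize the term, beginning with a beta-redex.


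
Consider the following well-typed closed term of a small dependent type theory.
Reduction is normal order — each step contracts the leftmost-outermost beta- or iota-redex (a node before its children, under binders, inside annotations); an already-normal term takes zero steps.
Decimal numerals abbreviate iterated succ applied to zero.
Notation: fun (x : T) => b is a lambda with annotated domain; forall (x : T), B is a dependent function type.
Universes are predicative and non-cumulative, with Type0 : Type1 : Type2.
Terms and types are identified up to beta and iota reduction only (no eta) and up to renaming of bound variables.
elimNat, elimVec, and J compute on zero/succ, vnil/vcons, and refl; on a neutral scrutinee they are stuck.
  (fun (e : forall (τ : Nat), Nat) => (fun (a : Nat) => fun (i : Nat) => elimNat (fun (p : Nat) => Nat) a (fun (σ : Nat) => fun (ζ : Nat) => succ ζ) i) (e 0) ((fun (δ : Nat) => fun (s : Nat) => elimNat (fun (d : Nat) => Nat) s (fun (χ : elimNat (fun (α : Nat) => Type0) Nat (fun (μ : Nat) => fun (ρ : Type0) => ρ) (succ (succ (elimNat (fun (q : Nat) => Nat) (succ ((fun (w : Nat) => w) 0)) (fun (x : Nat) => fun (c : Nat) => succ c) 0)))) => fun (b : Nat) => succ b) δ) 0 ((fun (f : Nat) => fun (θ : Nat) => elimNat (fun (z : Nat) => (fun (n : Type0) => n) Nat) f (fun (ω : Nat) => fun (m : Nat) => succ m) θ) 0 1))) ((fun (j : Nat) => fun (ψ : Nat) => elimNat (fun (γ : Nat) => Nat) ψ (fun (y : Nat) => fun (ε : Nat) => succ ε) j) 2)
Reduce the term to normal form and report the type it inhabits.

resulting normal form:
  3
the term's type:
  Nat
observation: the leftmost-outermost redex is a beta-redex, and normalization takes 25 steps.


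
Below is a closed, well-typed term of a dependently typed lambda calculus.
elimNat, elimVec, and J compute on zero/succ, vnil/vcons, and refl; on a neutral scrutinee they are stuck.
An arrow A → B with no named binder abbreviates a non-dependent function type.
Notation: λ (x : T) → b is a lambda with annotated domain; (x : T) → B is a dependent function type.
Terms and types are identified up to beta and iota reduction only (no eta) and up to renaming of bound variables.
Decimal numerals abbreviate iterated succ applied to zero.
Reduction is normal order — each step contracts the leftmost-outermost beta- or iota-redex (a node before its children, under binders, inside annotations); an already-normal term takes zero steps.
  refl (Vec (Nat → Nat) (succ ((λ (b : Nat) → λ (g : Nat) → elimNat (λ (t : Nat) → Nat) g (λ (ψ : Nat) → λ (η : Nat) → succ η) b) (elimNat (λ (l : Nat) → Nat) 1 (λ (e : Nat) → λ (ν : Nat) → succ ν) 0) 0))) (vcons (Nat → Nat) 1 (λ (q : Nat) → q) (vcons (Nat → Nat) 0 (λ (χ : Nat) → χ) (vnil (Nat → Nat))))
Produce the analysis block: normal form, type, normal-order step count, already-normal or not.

reduced normal form:
  refl (Vec (Nat → Nat) 2) (vcons (Nat → Nat) 1 (λ (b : Nat) → b) (vcons (Nat → Nat) 0 (λ (g : Nat) → g) (vnil (Nat → Nat))))
type:
  Eq (Vec (Nat → Nat) 2) (vcons (Nat → Nat) 1 (λ (b : Nat) → b) (vcons (Nat → Nat) 0 (λ (g : Nat) → g) (vnil (Nat → Nat)))) (vcons (Nat → Nat) 1 (λ (t : Nat) → t) (vcons (Nat → Nat) 0 (λ (ψ : Nat) → ψ) (vnil (Nat → Nat))))
steps to reach normal form (normal order): 7
started in normal form: no
first redex: a beta-redex


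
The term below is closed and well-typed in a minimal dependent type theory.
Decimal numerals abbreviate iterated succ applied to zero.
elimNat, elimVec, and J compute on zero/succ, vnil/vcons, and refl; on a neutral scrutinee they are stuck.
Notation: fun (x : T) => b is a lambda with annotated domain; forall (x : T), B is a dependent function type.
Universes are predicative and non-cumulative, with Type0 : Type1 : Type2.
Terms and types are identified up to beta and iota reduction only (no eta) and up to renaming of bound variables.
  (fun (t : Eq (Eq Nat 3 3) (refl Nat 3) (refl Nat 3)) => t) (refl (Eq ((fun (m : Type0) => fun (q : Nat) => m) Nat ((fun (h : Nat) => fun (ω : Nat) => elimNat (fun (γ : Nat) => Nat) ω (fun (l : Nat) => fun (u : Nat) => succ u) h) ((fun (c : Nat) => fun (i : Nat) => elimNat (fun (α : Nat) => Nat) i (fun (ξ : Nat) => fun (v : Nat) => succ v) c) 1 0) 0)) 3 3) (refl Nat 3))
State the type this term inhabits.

type:
  Eq (Eq Nat 3 3) (refl Nat 3) (refl Nat 3)


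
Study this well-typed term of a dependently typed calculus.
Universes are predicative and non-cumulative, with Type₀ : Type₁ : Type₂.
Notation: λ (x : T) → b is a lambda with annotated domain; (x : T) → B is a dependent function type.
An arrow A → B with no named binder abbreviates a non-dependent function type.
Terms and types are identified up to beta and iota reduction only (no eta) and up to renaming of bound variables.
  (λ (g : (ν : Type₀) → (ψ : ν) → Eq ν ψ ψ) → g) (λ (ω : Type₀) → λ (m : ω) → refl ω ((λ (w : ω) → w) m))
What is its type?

type:
  (g : Type₀) → (ν : g) → Eq g ν ν


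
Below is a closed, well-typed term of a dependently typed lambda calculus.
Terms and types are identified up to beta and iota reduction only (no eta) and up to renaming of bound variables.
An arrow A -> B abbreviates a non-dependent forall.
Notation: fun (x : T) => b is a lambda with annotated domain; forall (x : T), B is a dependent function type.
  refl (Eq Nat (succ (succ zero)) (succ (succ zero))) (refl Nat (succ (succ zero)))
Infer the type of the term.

inferred type:
  Eq (Eq Nat (succ (succ zero)) (succ (succ zero))) (refl Nat (succ (succ zero))) (refl Nat (succ (succ zero)))


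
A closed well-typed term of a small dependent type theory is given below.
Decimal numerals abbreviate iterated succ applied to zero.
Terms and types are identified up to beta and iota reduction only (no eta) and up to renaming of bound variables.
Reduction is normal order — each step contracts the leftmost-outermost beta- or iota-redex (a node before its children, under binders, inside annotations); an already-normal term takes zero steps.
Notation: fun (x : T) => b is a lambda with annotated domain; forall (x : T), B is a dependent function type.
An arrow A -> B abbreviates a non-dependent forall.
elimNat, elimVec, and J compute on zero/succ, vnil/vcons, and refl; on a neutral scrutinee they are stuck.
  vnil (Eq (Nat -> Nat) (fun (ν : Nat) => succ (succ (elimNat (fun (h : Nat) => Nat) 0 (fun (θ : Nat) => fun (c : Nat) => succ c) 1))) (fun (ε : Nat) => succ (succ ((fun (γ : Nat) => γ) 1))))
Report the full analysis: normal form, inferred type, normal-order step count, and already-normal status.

resulting normal form:
  vnil (Eq (Nat -> Nat) (fun (ν : Nat) => 3) (fun (h : Nat) => 3))
type:
  Vec (Eq (Nat -> Nat) (fun (ν : Nat) => 3) (fun (h : Nat) => 3)) 0
normal-order step count: 5
started in normal form: no
first contracted redex: an elimNat iota-redex


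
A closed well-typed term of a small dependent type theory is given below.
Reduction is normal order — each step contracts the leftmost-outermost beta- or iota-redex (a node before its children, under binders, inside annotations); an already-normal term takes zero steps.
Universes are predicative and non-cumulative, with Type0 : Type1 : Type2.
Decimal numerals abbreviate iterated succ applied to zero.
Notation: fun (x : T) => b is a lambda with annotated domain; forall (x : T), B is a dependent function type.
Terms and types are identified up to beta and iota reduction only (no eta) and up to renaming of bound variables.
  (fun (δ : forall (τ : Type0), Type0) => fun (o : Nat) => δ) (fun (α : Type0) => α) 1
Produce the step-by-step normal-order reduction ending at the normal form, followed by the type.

normal-order reduction:
  (fun (δ : forall (τ : Type0), Type0) => fun (o : Nat) => δ) (fun (α : Type0) => α) 1
  ~> (fun (δ : Nat) => fun (τ : Type0) => τ) 1
  ~> fun (δ : Type0) => δ
inferred type:
  forall (δ : Type0), Type0


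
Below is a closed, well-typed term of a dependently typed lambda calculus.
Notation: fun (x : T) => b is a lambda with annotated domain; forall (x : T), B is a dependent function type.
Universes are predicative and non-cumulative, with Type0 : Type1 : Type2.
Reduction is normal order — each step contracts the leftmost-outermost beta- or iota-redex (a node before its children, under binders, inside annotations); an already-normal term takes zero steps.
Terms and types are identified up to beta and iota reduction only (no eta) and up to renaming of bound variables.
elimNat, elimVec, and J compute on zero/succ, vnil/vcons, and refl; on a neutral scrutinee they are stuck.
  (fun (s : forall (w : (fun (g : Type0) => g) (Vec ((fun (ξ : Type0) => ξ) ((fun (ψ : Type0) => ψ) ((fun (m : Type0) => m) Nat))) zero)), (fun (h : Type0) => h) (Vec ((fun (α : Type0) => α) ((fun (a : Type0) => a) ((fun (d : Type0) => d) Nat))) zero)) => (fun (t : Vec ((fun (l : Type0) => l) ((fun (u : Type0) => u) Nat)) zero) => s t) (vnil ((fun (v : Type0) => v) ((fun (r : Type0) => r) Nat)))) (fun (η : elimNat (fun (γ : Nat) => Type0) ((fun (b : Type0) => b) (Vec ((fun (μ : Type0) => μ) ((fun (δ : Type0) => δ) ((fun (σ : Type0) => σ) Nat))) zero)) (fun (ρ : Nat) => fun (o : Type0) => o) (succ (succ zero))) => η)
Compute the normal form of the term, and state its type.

normal form:
  vnil Nat
inferred type:
  Vec Nat zero


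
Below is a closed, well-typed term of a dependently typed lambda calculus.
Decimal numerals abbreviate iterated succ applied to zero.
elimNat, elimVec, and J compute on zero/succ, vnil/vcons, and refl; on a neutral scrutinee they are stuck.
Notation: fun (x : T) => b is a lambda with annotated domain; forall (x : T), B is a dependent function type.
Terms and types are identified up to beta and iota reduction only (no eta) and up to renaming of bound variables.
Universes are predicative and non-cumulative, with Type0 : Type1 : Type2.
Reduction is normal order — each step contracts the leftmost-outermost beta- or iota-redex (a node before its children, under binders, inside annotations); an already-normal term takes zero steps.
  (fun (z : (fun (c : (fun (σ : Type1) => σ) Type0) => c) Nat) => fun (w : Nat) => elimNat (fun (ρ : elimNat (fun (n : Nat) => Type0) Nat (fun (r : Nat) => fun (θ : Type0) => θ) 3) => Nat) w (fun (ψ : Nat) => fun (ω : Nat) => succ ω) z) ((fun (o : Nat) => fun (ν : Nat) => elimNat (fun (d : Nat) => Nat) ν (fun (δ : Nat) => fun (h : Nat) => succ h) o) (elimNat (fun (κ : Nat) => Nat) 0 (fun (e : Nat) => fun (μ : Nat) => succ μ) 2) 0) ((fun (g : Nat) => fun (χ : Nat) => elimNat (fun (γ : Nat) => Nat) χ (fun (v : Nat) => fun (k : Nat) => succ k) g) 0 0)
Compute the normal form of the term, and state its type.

normal form:
  2
the term's type:
  Nat
observation: the term reaches its normal form after 38 normal-order steps.


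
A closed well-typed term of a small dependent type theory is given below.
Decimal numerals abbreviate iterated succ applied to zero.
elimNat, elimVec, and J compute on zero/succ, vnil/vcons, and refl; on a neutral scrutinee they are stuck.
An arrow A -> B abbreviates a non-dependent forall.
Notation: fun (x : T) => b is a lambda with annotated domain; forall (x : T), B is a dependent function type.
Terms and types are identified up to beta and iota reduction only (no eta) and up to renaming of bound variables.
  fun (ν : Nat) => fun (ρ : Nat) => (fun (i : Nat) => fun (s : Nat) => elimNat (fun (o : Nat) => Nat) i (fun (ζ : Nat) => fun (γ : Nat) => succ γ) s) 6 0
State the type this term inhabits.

inferred type:
  Nat -> Nat -> Nat


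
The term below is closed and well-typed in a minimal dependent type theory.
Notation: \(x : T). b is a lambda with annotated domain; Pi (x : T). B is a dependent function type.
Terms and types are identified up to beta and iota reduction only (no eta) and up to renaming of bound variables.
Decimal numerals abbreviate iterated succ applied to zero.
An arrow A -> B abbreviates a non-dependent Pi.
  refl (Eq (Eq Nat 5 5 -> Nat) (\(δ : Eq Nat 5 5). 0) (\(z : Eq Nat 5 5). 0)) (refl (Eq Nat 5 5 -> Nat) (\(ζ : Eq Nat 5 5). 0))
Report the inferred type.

type:
  Eq (Eq (Eq Nat 5 5 -> Nat) (\(δ : Eq Nat 5 5). 0) (\(z : Eq Nat 5 5). 0)) (refl (Eq Nat 5 5 -> Nat) (\(ζ : Eq Nat 5 5). 0)) (refl (Eq Nat 5 5 -> Nat) (\(t : Eq Nat 5 5). 0))


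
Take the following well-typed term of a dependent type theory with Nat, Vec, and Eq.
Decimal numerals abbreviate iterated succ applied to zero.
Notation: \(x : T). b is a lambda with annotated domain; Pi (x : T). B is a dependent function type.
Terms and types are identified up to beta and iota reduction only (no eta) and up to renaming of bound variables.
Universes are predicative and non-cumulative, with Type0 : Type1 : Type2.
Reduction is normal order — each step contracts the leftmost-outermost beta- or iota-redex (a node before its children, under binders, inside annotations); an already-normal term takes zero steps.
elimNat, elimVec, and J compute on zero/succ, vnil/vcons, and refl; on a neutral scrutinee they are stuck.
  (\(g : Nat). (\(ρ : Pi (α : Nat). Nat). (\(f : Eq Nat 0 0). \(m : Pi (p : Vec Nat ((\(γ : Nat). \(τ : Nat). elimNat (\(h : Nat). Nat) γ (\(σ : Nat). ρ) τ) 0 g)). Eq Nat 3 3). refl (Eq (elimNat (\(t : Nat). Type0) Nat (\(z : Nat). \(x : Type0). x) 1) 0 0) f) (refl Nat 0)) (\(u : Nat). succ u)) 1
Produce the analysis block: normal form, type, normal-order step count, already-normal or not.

resulting normal form:
  \(g : Pi (ρ : Vec Nat 1). Eq Nat 3 3). refl (Eq Nat 0 0) (refl Nat 0)
type:
  Pi (g : Pi (ρ : Vec Nat 1). Eq Nat 3 3). Eq (Eq Nat 0 0) (refl Nat 0) (refl Nat 0)
steps to reach normal form (normal order): 13
started in normal form: no
first redex: a beta-redex


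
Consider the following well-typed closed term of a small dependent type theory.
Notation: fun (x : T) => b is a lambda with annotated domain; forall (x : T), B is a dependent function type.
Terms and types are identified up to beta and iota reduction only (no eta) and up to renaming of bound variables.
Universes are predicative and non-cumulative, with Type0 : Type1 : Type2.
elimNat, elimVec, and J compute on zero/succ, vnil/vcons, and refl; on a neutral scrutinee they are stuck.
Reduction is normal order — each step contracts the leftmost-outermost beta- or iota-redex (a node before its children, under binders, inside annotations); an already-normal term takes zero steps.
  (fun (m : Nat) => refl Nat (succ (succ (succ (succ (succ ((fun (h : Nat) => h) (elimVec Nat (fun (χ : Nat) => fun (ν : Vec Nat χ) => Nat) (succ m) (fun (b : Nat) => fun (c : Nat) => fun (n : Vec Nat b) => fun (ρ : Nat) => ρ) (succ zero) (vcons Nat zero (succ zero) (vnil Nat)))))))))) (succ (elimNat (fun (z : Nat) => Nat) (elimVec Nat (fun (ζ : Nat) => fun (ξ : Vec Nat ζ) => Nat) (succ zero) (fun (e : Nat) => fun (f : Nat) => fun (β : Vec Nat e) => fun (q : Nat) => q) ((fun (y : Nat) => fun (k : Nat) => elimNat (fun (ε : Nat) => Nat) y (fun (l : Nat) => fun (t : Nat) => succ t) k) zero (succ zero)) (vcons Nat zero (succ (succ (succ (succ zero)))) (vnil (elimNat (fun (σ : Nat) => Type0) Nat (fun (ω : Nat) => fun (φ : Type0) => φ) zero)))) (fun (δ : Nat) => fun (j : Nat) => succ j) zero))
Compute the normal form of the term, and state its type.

reduced normal form:
  refl Nat (succ (succ (succ (succ (succ (succ (succ (succ zero))))))))
inferred type:
  Eq Nat (succ (succ (succ (succ (succ (succ (succ (succ zero)))))))) (succ (succ (succ (succ (succ (succ (succ (succ zero))))))))
observation: normalization takes exactly 15 steps under the normal-order strategy.
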